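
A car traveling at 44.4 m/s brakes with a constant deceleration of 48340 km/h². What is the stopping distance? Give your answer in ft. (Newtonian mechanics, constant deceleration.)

a = 48340 km/h² × 7.716049382716049e-05 = 3.72994 m/s²
d = v₀² / (2a) = 44.4² / (2 × 3.72994) = 1971.36 / 7.45988 = 264.262 m
d = 264.262 m / 0.3048 = 867.0 ft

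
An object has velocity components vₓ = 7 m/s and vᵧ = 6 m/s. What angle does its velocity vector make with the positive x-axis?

θ = arctan(vᵧ/vₓ) = arctan(6/7) = 40.6°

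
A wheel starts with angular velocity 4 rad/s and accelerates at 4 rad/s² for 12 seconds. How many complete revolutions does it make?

θ = ω₀t + ½αt² = 4×12 + ½×4×12² = 336.0 rad
Total revolutions = θ/(2π) = 336.0/(2π) = 53.48
Complete revolutions = ⌊53.48⌋ = 53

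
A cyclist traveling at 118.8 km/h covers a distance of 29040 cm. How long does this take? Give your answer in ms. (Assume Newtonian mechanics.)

d = 29040 cm × 0.01 = 290.4 m
v = 118.8 km/h × 0.2777777777777778 = 33.0 m/s
t = d / v = 290.4 / 33.0 = 8.8 s
t = 8.8 s / 0.001 = 8800 ms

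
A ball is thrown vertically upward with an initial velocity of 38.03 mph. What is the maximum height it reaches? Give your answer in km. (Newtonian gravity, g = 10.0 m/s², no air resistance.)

v₀ = 38.03 mph × 0.44704 = 17.0009 m/s
h_max = v₀² / (2g) = 17.0009² / (2 × 10.0) = 289.031 / 20.0 = 14.4516 m
h_max = 14.4516 m / 1000.0 = 0.01445 km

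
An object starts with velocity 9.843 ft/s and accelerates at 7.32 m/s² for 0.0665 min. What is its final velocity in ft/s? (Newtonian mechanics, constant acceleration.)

v₀ = 9.843 ft/s × 0.3048 = 3.00015 m/s
t = 0.0665 min × 60.0 = 3.99 s
v = v₀ + a × t = 3.00015 + 7.32 × 3.99 = 32.2069 m/s
v = 32.2069 m/s / 0.3048 = 105.7 ft/s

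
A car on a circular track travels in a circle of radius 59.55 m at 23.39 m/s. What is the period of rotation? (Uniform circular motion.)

T = 2πr/v = 2π×59.55/23.39 = 16.0 s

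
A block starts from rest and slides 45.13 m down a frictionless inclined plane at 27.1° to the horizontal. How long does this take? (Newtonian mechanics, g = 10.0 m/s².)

a = g sin(θ) = 10.0 × sin(27.1°) = 4.5554 m/s²
t = √(2d/a) = √(2 × 45.13 / 4.5554) = 4.45 s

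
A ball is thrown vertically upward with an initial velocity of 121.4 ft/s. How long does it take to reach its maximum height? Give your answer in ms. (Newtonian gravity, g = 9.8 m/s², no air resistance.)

v₀ = 121.4 ft/s × 0.3048 = 37.0027 m/s
t_up = v₀ / g = 37.0027 / 9.8 = 3.77579 s
t_up = 3.77579 s / 0.001 = 3776 ms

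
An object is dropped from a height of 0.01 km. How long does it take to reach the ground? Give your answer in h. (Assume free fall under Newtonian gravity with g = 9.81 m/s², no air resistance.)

h = 0.01 km × 1000.0 = 10.0 m
t = √(2h/g) = √(2 × 10.0 / 9.81) = 1.42784 s
t = 1.42784 s / 3600.0 = 0.0003966 h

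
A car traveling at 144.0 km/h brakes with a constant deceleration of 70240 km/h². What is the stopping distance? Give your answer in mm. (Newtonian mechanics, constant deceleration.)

v₀ = 144.0 km/h × 0.2777777777777778 = 40.0 m/s
a = 70240 km/h² × 7.716049382716049e-05 = 5.41975 m/s²
d = v₀² / (2a) = 40.0² / (2 × 5.41975) = 1600.0 / 10.8395 = 147.608 m
d = 147.608 m / 0.001 = 147600 mm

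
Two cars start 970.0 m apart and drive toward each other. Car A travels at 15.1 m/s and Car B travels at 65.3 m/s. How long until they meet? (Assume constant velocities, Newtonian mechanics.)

Combined speed: v_combined = 15.1 + 65.3 = 80.4 m/s
Time to meet: t = d/v_combined = 970.0/80.4 = 12.06 s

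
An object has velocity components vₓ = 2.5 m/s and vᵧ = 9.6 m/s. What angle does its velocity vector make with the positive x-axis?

θ = arctan(vᵧ/vₓ) = arctan(9.6/2.5) = 75.4°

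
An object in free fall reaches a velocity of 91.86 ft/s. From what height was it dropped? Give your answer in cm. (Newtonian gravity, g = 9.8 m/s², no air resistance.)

v = 91.86 ft/s × 0.3048 = 27.9989 m/s
h = v² / (2g) = 27.9989² / (2 × 9.8) = 39.9969 m
h = 39.9969 m / 0.01 = 4000 cm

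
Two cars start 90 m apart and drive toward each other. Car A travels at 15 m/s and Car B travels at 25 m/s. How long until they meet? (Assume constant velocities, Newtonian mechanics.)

Combined speed: v_combined = 15 + 25 = 40 m/s
Time to meet: t = d/v_combined = 90/40 = 2.25 s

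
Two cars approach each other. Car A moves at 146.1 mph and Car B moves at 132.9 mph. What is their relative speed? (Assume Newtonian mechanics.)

v_rel = v_A + v_B = 146.1 + 132.9 = 279.0 mph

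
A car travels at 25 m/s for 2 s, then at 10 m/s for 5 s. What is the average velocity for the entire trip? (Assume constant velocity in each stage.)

d₁ = v₁t₁ = 25 × 2 = 50 m
d₂ = v₂t₂ = 10 × 5 = 50 m
d_total = 100 m, t_total = 7 s
v_avg = d_total/t_total = 100/7 = 14.29 m/s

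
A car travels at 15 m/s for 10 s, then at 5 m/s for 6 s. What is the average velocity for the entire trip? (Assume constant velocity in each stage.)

d₁ = v₁t₁ = 15 × 10 = 150 m
d₂ = v₂t₂ = 5 × 6 = 30 m
d_total = 180 m, t_total = 16 s
v_avg = d_total/t_total = 180/16 = 11.25 m/s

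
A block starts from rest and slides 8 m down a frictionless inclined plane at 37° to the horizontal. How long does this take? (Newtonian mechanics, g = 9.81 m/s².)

a = g sin(θ) = 9.81 × sin(37°) = 5.9038 m/s²
t = √(2d/a) = √(2 × 8 / 5.9038) = 1.65 s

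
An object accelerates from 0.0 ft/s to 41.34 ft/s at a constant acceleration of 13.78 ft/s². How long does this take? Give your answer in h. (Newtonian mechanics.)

v₀ = 0.0 ft/s × 0.3048 = 0.0 m/s
v = 41.34 ft/s × 0.3048 = 12.6004 m/s
a = 13.78 ft/s² × 0.3048 = 4.20014 m/s²
t = (v - v₀) / a = (12.6004 - 0.0) / 4.20014 = 3.0 s
t = 3.0 s / 3600.0 = 0.0008333 h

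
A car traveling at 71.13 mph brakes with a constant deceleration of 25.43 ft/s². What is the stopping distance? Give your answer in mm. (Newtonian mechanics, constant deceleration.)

v₀ = 71.13 mph × 0.44704 = 31.798 m/s
a = 25.43 ft/s² × 0.3048 = 7.75106 m/s²
d = v₀² / (2a) = 31.798² / (2 × 7.75106) = 1011.11 / 15.5021 = 65.2241 m
d = 65.2241 m / 0.001 = 65220 mm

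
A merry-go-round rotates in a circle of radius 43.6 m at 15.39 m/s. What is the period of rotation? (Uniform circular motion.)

T = 2πr/v = 2π×43.6/15.39 = 17.8 s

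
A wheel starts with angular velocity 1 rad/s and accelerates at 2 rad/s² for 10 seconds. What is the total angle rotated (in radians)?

θ = ω₀t + ½αt² = 1×10 + ½×2×10² = 110.0 rad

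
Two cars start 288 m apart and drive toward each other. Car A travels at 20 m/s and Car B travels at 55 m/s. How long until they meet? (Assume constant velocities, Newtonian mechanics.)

Combined speed: v_combined = 20 + 55 = 75 m/s
Time to meet: t = d/v_combined = 288/75 = 3.84 s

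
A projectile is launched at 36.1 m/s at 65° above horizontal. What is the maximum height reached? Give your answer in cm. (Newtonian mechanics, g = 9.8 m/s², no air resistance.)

H = v₀² × sin²(θ) / (2g) = 36.1² × sin(65°)² / (2 × 9.8) = 1303.21 × 0.821394 / 19.6 = 54.6147 m
H = 54.6147 m / 0.01 = 5461 cm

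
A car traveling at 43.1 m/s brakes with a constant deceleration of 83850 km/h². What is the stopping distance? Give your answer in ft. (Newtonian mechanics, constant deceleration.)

a = 83850 km/h² × 7.716049382716049e-05 = 6.46991 m/s²
d = v₀² / (2a) = 43.1² / (2 × 6.46991) = 1857.61 / 12.9398 = 143.558 m
d = 143.558 m / 0.3048 = 471.0 ft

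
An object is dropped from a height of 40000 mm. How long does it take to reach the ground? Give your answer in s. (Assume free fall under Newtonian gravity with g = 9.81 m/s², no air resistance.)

h = 40000 mm × 0.001 = 40.0 m
t = √(2h/g) = √(2 × 40.0 / 9.81) = 2.856 s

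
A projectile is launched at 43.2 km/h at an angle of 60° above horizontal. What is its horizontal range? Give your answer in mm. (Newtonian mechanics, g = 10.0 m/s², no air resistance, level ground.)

v₀ = 43.2 km/h × 0.2777777777777778 = 12.0 m/s
R = v₀² × sin(2θ) / g = 12.0² × sin(2 × 60°) / 10.0 = 144.0 × 0.866025 / 10.0 = 12.4708 m
R = 12.4708 m / 0.001 = 12470 mm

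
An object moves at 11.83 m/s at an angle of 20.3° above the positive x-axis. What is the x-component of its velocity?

vₓ = v cos(θ) = 11.83 × cos(20.3°) = 11.1 m/s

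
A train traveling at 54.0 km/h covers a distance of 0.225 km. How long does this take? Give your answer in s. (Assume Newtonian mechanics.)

d = 0.225 km × 1000.0 = 225.0 m
v = 54.0 km/h × 0.2777777777777778 = 15.0 m/s
t = d / v = 225.0 / 15.0 = 15.0 s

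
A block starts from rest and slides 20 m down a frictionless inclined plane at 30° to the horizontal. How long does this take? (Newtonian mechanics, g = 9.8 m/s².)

a = g sin(θ) = 9.8 × sin(30°) = 4.9 m/s²
t = √(2d/a) = √(2 × 20 / 4.9) = 2.86 s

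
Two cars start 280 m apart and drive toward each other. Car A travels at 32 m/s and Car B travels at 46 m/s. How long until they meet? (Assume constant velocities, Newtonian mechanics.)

Combined speed: v_combined = 32 + 46 = 78 m/s
Time to meet: t = d/v_combined = 280/78 = 3.59 s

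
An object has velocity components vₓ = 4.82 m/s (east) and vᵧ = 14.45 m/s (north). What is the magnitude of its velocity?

|v| = √(vₓ² + vᵧ²) = √(4.82² + 14.45²) = √(232.0349) = 15.23 m/s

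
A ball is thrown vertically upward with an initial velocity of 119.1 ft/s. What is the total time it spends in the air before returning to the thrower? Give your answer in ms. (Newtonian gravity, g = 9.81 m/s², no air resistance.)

v₀ = 119.1 ft/s × 0.3048 = 36.3017 m/s
t_total = 2 × v₀ / g = 2 × 36.3017 / 9.81 = 7.40096 s
t_total = 7.40096 s / 0.001 = 7401 ms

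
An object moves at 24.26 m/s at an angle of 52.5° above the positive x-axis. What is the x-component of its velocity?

vₓ = v cos(θ) = 24.26 × cos(52.5°) = 14.77 m/s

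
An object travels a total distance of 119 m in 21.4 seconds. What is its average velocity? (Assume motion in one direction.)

v_avg = Δd / Δt = 119 / 21.4 = 5.56 m/s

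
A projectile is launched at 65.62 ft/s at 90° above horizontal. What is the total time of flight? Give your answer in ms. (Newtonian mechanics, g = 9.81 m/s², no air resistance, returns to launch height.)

v₀ = 65.62 ft/s × 0.3048 = 20.001 m/s
T = 2 × v₀ × sin(θ) / g = 2 × 20.001 × sin(90°) / 9.81 = 2 × 20.001 × 1.0 / 9.81 = 4.07768 s
T = 4.07768 s / 0.001 = 4078 ms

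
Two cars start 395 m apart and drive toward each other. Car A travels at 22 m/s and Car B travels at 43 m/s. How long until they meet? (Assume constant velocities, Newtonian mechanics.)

Combined speed: v_combined = 22 + 43 = 65 m/s
Time to meet: t = d/v_combined = 395/65 = 6.08 s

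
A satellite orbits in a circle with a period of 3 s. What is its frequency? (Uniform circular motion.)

f = 1/T = 1/3 = 0.3333 Hz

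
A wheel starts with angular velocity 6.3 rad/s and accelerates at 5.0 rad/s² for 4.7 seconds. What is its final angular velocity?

ω = ω₀ + αt = 6.3 + 5.0 × 4.7 = 29.8 rad/s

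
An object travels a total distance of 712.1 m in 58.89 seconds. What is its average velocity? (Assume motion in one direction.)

v_avg = Δd / Δt = 712.1 / 58.89 = 12.09 m/s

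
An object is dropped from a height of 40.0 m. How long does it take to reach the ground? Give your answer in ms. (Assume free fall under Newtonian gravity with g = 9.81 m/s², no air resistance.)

t = √(2h/g) = √(2 × 40.0 / 9.81) = 2.85569 s
t = 2.85569 s / 0.001 = 2856 ms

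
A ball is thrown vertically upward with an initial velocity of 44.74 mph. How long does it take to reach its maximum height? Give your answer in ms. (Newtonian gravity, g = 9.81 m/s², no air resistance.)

v₀ = 44.74 mph × 0.44704 = 20.0006 m/s
t_up = v₀ / g = 20.0006 / 9.81 = 2.0388 s
t_up = 2.0388 s / 0.001 = 2039 ms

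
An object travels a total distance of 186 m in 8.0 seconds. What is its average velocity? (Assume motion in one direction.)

v_avg = Δd / Δt = 186 / 8.0 = 23.25 m/s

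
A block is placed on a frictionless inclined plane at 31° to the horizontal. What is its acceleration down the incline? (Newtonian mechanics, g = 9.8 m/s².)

a = g sin(θ) = 9.8 × sin(31°) = 9.8 × 0.515 = 5.05 m/s²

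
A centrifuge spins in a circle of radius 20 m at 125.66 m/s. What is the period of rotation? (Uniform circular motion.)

T = 2πr/v = 2π×20/125.66 = 1.0 s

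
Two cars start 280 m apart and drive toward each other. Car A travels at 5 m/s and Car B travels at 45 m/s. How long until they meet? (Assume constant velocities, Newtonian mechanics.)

Combined speed: v_combined = 5 + 45 = 50 m/s
Time to meet: t = d/v_combined = 280/50 = 5.6 s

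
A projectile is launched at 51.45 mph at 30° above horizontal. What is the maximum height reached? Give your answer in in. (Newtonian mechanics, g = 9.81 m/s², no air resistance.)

v₀ = 51.45 mph × 0.44704 = 23.0002 m/s
H = v₀² × sin²(θ) / (2g) = 23.0002² × sin(30°)² / (2 × 9.81) = 529.009 × 0.25 / 19.62 = 6.74069 m
H = 6.74069 m / 0.0254 = 265.4 in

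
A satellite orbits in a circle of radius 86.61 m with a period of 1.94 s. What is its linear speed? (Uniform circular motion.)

v = 2πr/T = 2π×86.61/1.94 = 280.51 m/s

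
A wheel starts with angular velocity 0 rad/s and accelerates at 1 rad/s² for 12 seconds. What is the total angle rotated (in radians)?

θ = ω₀t + ½αt² = 0×12 + ½×1×12² = 72.0 rad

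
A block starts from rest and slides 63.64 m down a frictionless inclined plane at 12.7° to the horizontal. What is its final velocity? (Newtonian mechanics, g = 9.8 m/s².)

a = g sin(θ) = 9.8 × sin(12.7°) = 2.1545 m/s²
v = √(2ad) = √(2 × 2.1545 × 63.64) = 16.56 m/s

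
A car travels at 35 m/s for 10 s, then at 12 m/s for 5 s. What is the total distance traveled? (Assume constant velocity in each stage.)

d₁ = v₁t₁ = 35 × 10 = 350 m
d₂ = v₂t₂ = 12 × 5 = 60 m
d_total = 350 + 60 = 410 m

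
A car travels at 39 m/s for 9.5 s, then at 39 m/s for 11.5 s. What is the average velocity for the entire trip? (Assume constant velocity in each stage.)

d₁ = v₁t₁ = 39 × 9.5 = 370.5 m
d₂ = v₂t₂ = 39 × 11.5 = 448.5 m
d_total = 819.0 m, t_total = 21.0 s
v_avg = d_total/t_total = 819.0/21.0 = 39.0 m/s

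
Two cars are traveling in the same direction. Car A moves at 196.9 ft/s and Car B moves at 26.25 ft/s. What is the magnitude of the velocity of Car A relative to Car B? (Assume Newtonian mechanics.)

v_rel = |v_A - v_B| = |196.9 - 26.25| = 170.65 ft/s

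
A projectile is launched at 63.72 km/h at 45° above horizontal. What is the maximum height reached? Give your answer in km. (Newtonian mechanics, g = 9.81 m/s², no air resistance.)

v₀ = 63.72 km/h × 0.2777777777777778 = 17.7 m/s
H = v₀² × sin²(θ) / (2g) = 17.7² × sin(45°)² / (2 × 9.81) = 313.29 × 0.5 / 19.62 = 7.98394 m
H = 7.98394 m / 1000.0 = 0.007984 km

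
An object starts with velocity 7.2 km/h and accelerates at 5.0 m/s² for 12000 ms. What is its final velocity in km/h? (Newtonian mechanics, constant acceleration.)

v₀ = 7.2 km/h × 0.2777777777777778 = 2.0 m/s
t = 12000 ms × 0.001 = 12.0 s
v = v₀ + a × t = 2.0 + 5.0 × 12.0 = 62.0 m/s
v = 62.0 m/s / 0.2777777777777778 = 223.2 km/h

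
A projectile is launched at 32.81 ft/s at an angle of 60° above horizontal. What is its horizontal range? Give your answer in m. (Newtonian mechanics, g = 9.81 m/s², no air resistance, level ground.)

v₀ = 32.81 ft/s × 0.3048 = 10.0005 m/s
R = v₀² × sin(2θ) / g = 10.0005² × sin(2 × 60°) / 9.81 = 100.01 × 0.866025 / 9.81 = 8.829 m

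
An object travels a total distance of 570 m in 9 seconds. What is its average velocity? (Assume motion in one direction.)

v_avg = Δd / Δt = 570 / 9 = 63.33 m/s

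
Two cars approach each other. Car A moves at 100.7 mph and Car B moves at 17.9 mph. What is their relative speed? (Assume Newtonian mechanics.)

v_rel = v_A + v_B = 100.7 + 17.9 = 118.6 mph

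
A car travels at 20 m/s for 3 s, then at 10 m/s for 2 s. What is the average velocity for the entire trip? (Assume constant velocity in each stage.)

d₁ = v₁t₁ = 20 × 3 = 60 m
d₂ = v₂t₂ = 10 × 2 = 20 m
d_total = 80 m, t_total = 5 s
v_avg = d_total/t_total = 80/5 = 16.0 m/s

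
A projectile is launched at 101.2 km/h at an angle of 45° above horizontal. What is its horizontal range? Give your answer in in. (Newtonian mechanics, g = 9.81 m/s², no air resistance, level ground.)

v₀ = 101.2 km/h × 0.2777777777777778 = 28.1111 m/s
R = v₀² × sin(2θ) / g = 28.1111² × sin(2 × 45°) / 9.81 = 790.234 × 1.0 / 9.81 = 80.5539 m
R = 80.5539 m / 0.0254 = 3171 in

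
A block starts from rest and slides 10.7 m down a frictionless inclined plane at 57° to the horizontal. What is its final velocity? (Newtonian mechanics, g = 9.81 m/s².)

a = g sin(θ) = 9.81 × sin(57°) = 8.2274 m/s²
v = √(2ad) = √(2 × 8.2274 × 10.7) = 13.27 m/s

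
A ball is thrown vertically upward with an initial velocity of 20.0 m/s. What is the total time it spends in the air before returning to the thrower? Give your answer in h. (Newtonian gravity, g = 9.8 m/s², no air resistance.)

t_total = 2 × v₀ / g = 2 × 20.0 / 9.8 = 4.08163 s
t_total = 4.08163 s / 3600.0 = 0.001134 h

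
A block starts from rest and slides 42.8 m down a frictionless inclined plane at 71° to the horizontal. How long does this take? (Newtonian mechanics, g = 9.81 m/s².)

a = g sin(θ) = 9.81 × sin(71°) = 9.2755 m/s²
t = √(2d/a) = √(2 × 42.8 / 9.2755) = 3.04 s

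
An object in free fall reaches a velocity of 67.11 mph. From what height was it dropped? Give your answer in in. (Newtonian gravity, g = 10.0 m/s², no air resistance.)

v = 67.11 mph × 0.44704 = 30.0009 m/s
h = v² / (2g) = 30.0009² / (2 × 10.0) = 45.0027 m
h = 45.0027 m / 0.0254 = 1772 in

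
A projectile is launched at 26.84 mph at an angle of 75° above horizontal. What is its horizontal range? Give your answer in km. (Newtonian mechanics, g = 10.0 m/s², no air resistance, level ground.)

v₀ = 26.84 mph × 0.44704 = 11.9986 m/s
R = v₀² × sin(2θ) / g = 11.9986² × sin(2 × 75°) / 10.0 = 143.966 × 0.5 / 10.0 = 7.1983 m
R = 7.1983 m / 1000.0 = 0.007198 km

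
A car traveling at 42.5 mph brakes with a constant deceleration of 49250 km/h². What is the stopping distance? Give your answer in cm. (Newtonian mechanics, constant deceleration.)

v₀ = 42.5 mph × 0.44704 = 18.9992 m/s
a = 49250 km/h² × 7.716049382716049e-05 = 3.80015 m/s²
d = v₀² / (2a) = 18.9992² / (2 × 3.80015) = 360.97 / 7.6003 = 47.4942 m
d = 47.4942 m / 0.01 = 4749 cm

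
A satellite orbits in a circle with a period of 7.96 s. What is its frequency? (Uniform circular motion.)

f = 1/T = 1/7.96 = 0.1256 Hz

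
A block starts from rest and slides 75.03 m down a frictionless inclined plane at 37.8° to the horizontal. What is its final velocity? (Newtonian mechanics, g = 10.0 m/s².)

a = g sin(θ) = 10.0 × sin(37.8°) = 6.1291 m/s²
v = √(2ad) = √(2 × 6.1291 × 75.03) = 30.33 m/s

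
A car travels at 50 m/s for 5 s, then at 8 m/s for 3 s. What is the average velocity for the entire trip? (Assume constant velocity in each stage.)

d₁ = v₁t₁ = 50 × 5 = 250 m
d₂ = v₂t₂ = 8 × 3 = 24 m
d_total = 274 m, t_total = 8 s
v_avg = d_total/t_total = 274/8 = 34.25 m/s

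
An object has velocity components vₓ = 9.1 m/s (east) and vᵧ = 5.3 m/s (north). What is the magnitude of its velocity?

|v| = √(vₓ² + vᵧ²) = √(9.1² + 5.3²) = √(110.9) = 10.53 m/s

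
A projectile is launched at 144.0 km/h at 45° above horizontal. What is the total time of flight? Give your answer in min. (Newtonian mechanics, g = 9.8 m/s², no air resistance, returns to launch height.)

v₀ = 144.0 km/h × 0.2777777777777778 = 40.0 m/s
T = 2 × v₀ × sin(θ) / g = 2 × 40.0 × sin(45°) / 9.8 = 2 × 40.0 × 0.707107 / 9.8 = 5.7723 s
T = 5.7723 s / 60.0 = 0.09621 min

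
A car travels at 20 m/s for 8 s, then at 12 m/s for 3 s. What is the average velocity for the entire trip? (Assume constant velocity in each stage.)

d₁ = v₁t₁ = 20 × 8 = 160 m
d₂ = v₂t₂ = 12 × 3 = 36 m
d_total = 196 m, t_total = 11 s
v_avg = d_total/t_total = 196/11 = 17.82 m/s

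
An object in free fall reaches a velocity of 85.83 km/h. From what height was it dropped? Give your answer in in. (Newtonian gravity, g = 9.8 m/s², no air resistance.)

v = 85.83 km/h × 0.2777777777777778 = 23.8417 m/s
h = v² / (2g) = 23.8417² / (2 × 9.8) = 29.0014 m
h = 29.0014 m / 0.0254 = 1142 in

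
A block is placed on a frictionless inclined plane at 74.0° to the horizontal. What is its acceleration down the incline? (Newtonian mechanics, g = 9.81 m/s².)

a = g sin(θ) = 9.81 × sin(74.0°) = 9.81 × 0.9613 = 9.43 m/s²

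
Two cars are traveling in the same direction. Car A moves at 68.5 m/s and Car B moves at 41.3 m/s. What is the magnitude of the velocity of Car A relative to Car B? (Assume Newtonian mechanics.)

v_rel = |v_A - v_B| = |68.5 - 41.3| = 27.2 m/s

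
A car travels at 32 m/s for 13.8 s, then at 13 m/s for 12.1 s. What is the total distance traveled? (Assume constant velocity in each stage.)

d₁ = v₁t₁ = 32 × 13.8 = 441.6 m
d₂ = v₂t₂ = 13 × 12.1 = 157.3 m
d_total = 441.6 + 157.3 = 598.9 m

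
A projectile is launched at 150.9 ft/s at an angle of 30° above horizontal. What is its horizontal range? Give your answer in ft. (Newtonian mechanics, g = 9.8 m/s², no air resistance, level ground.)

v₀ = 150.9 ft/s × 0.3048 = 45.9943 m/s
R = v₀² × sin(2θ) / g = 45.9943² × sin(2 × 30°) / 9.8 = 2115.48 × 0.866025 / 9.8 = 186.945 m
R = 186.945 m / 0.3048 = 613.3 ft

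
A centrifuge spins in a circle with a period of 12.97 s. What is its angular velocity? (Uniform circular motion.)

ω = 2π/T = 2π/12.97 = 0.4844 rad/s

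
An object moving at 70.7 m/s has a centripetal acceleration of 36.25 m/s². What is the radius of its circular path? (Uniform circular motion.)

r = v²/a_c = 70.7²/36.25 = 137.89 m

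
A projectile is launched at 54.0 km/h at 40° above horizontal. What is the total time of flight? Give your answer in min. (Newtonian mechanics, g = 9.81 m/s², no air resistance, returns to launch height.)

v₀ = 54.0 km/h × 0.2777777777777778 = 15.0 m/s
T = 2 × v₀ × sin(θ) / g = 2 × 15.0 × sin(40°) / 9.81 = 2 × 15.0 × 0.642788 / 9.81 = 1.96571 s
T = 1.96571 s / 60.0 = 0.03276 min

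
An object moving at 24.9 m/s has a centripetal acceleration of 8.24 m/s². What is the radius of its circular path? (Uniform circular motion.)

r = v²/a_c = 24.9²/8.24 = 75.24 m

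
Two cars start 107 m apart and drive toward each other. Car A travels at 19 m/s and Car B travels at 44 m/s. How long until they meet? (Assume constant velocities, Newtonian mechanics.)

Combined speed: v_combined = 19 + 44 = 63 m/s
Time to meet: t = d/v_combined = 107/63 = 1.7 s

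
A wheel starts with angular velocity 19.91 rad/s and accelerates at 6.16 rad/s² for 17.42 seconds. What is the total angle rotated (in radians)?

θ = ω₀t + ½αt² = 19.91×17.42 + ½×6.16×17.42² = 1281.48 rad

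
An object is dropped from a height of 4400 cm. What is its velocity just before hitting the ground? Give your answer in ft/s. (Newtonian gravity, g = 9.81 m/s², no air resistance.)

h = 4400 cm × 0.01 = 44.0 m
v = √(2gh) = √(2 × 9.81 × 44.0) = 29.3816 m/s
v = 29.3816 m/s / 0.3048 = 96.4 ft/s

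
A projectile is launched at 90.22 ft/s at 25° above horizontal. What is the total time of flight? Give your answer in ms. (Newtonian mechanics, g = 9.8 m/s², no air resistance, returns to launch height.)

v₀ = 90.22 ft/s × 0.3048 = 27.4991 m/s
T = 2 × v₀ × sin(θ) / g = 2 × 27.4991 × sin(25°) / 9.8 = 2 × 27.4991 × 0.422618 / 9.8 = 2.37176 s
T = 2.37176 s / 0.001 = 2372 ms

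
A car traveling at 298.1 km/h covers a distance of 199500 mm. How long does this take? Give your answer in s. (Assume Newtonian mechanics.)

d = 199500 mm × 0.001 = 199.5 m
v = 298.1 km/h × 0.2777777777777778 = 82.8056 m/s
t = d / v = 199.5 / 82.8056 = 2.409 s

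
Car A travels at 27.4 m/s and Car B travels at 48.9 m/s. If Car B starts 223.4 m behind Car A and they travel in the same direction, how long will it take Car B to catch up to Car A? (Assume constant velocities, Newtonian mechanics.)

Relative speed: v_rel = 48.9 - 27.4 = 21.5 m/s
Time to catch: t = d₀/v_rel = 223.4/21.5 = 10.39 s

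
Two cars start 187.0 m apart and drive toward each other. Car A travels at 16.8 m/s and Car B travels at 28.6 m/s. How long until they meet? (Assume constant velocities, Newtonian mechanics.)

Combined speed: v_combined = 16.8 + 28.6 = 45.4 m/s
Time to meet: t = d/v_combined = 187.0/45.4 = 4.12 s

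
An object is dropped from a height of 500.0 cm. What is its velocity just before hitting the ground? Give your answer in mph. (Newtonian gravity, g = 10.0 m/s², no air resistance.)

h = 500.0 cm × 0.01 = 5.0 m
v = √(2gh) = √(2 × 10.0 × 5.0) = 10.0 m/s
v = 10.0 m/s / 0.44704 = 22.37 mph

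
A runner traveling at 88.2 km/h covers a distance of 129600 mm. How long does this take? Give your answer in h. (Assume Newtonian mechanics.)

d = 129600 mm × 0.001 = 129.6 m
v = 88.2 km/h × 0.2777777777777778 = 24.5 m/s
t = d / v = 129.6 / 24.5 = 5.2898 s
t = 5.2898 s / 3600.0 = 0.001469 h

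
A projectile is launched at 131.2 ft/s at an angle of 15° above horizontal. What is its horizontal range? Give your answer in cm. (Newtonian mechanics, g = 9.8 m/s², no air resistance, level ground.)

v₀ = 131.2 ft/s × 0.3048 = 39.9898 m/s
R = v₀² × sin(2θ) / g = 39.9898² × sin(2 × 15°) / 9.8 = 1599.18 × 0.5 / 9.8 = 81.5908 m
R = 81.5908 m / 0.01 = 8159 cm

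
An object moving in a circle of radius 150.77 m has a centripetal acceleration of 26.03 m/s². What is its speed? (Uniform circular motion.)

v = √(a_c × r) = √(26.03 × 150.77) = 62.65 m/s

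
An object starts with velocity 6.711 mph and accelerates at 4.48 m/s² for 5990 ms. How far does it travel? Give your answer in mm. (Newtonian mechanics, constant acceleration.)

v₀ = 6.711 mph × 0.44704 = 3.00009 m/s
t = 5990 ms × 0.001 = 5.99 s
d = v₀ × t + ½ × a × t² = 3.00009 × 5.99 + 0.5 × 4.48 × 5.99² = 98.342 m
d = 98.342 m / 0.001 = 98340 mm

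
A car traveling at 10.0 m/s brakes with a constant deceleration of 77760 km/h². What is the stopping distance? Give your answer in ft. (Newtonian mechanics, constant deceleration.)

a = 77760 km/h² × 7.716049382716049e-05 = 6.0 m/s²
d = v₀² / (2a) = 10.0² / (2 × 6.0) = 100.0 / 12.0 = 8.33333 m
d = 8.33333 m / 0.3048 = 27.34 ft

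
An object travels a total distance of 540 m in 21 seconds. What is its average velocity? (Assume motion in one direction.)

v_avg = Δd / Δt = 540 / 21 = 25.71 m/s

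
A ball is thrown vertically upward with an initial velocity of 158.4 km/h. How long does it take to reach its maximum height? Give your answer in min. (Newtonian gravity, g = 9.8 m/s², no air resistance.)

v₀ = 158.4 km/h × 0.2777777777777778 = 44.0 m/s
t_up = v₀ / g = 44.0 / 9.8 = 4.4898 s
t_up = 4.4898 s / 60.0 = 0.07483 min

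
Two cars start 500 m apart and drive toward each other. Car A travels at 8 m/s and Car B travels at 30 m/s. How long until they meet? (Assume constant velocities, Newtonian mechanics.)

Combined speed: v_combined = 8 + 30 = 38 m/s
Time to meet: t = d/v_combined = 500/38 = 13.16 s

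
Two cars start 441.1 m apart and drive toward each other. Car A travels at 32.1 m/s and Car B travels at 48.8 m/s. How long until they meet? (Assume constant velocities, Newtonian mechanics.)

Combined speed: v_combined = 32.1 + 48.8 = 80.9 m/s
Time to meet: t = d/v_combined = 441.1/80.9 = 5.45 s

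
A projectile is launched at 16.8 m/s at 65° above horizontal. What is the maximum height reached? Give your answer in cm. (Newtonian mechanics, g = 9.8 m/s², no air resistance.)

H = v₀² × sin²(θ) / (2g) = 16.8² × sin(65°)² / (2 × 9.8) = 282.24 × 0.821394 / 19.6 = 11.8281 m
H = 11.8281 m / 0.01 = 1183 cm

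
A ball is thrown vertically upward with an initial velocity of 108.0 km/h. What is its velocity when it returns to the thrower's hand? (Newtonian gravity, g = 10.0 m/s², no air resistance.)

By conservation of energy (no air resistance), the ball returns to the throw height with the same speed as launch, but directed downward.
|v_ground| = v₀ = 108.0 km/h
v_ground = 108.0 km/h (downward)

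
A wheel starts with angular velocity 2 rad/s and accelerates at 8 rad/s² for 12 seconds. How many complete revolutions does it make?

θ = ω₀t + ½αt² = 2×12 + ½×8×12² = 600.0 rad
Total revolutions = θ/(2π) = 600.0/(2π) = 95.49
Complete revolutions = ⌊95.49⌋ = 95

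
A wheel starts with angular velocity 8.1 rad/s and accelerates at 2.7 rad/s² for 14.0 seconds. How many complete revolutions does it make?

θ = ω₀t + ½αt² = 8.1×14.0 + ½×2.7×14.0² = 378.0 rad
Total revolutions = θ/(2π) = 378.0/(2π) = 60.16
Complete revolutions = ⌊60.16⌋ = 60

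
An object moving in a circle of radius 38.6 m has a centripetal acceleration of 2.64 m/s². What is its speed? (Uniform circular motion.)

v = √(a_c × r) = √(2.64 × 38.6) = 10.09 m/s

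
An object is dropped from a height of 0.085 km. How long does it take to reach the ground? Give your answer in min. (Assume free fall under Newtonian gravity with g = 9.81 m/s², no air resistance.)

h = 0.085 km × 1000.0 = 85.0 m
t = √(2h/g) = √(2 × 85.0 / 9.81) = 4.16284 s
t = 4.16284 s / 60.0 = 0.06938 min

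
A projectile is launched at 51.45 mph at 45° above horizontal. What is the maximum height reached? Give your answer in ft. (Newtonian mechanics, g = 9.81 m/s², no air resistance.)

v₀ = 51.45 mph × 0.44704 = 23.0002 m/s
H = v₀² × sin²(θ) / (2g) = 23.0002² × sin(45°)² / (2 × 9.81) = 529.009 × 0.5 / 19.62 = 13.4814 m
H = 13.4814 m / 0.3048 = 44.23 ft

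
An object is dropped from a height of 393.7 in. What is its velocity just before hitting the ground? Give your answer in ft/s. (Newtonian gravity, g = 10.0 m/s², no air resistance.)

h = 393.7 in × 0.0254 = 9.99998 m
v = √(2gh) = √(2 × 10.0 × 9.99998) = 14.1421 m/s
v = 14.1421 m/s / 0.3048 = 46.4 ft/s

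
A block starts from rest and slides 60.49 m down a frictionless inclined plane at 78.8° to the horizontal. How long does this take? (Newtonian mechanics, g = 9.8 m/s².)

a = g sin(θ) = 9.8 × sin(78.8°) = 9.6134 m/s²
t = √(2d/a) = √(2 × 60.49 / 9.6134) = 3.55 s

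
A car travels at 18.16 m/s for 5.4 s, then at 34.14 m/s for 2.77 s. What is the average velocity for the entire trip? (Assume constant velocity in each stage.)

d₁ = v₁t₁ = 18.16 × 5.4 = 98.064 m
d₂ = v₂t₂ = 34.14 × 2.77 = 94.5678 m
d_total = 192.6318 m, t_total = 8.17 s
v_avg = d_total/t_total = 192.6318/8.17 = 23.58 m/s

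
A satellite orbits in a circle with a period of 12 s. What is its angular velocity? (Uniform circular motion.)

ω = 2π/T = 2π/12 = 0.5236 rad/s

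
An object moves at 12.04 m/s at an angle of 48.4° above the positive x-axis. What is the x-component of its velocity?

vₓ = v cos(θ) = 12.04 × cos(48.4°) = 7.99 m/s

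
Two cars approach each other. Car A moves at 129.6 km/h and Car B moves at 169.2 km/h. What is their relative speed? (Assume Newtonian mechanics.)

v_rel = v_A + v_B = 129.6 + 169.2 = 298.8 km/h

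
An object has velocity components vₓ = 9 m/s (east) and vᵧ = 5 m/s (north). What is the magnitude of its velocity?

|v| = √(vₓ² + vᵧ²) = √(9² + 5²) = √(106) = 10.3 m/s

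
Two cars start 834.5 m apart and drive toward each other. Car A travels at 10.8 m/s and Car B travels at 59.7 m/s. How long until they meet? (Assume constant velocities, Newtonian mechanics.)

Combined speed: v_combined = 10.8 + 59.7 = 70.5 m/s
Time to meet: t = d/v_combined = 834.5/70.5 = 11.84 s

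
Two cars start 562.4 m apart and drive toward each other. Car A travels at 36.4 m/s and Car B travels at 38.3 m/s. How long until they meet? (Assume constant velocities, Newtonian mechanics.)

Combined speed: v_combined = 36.4 + 38.3 = 74.7 m/s
Time to meet: t = d/v_combined = 562.4/74.7 = 7.53 s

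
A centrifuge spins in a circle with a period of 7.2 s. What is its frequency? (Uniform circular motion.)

f = 1/T = 1/7.2 = 0.1389 Hz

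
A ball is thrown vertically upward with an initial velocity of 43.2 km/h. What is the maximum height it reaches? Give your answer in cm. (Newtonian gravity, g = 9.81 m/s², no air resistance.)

v₀ = 43.2 km/h × 0.2777777777777778 = 12.0 m/s
h_max = v₀² / (2g) = 12.0² / (2 × 9.81) = 144.0 / 19.62 = 7.33945 m
h_max = 7.33945 m / 0.01 = 733.9 cm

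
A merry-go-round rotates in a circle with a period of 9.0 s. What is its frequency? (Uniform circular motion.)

f = 1/T = 1/9.0 = 0.1111 Hz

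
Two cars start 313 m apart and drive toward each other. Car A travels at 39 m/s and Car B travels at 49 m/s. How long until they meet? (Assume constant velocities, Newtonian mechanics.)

Combined speed: v_combined = 39 + 49 = 88 m/s
Time to meet: t = d/v_combined = 313/88 = 3.56 s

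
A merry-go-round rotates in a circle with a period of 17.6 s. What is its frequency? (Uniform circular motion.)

f = 1/T = 1/17.6 = 0.0568 Hz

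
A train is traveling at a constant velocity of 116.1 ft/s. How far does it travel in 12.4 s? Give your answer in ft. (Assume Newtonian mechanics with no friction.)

v = 116.1 ft/s × 0.3048 = 35.3873 m/s
d = v × t = 35.3873 × 12.4 = 438.803 m
d = 438.803 m / 0.3048 = 1440 ft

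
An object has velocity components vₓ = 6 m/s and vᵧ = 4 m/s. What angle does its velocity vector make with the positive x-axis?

θ = arctan(vᵧ/vₓ) = arctan(4/6) = 33.69°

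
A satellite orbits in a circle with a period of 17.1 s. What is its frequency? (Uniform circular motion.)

f = 1/T = 1/17.1 = 0.0585 Hz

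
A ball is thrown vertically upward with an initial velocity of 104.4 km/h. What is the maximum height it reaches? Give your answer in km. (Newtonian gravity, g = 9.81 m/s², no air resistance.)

v₀ = 104.4 km/h × 0.2777777777777778 = 29.0 m/s
h_max = v₀² / (2g) = 29.0² / (2 × 9.81) = 841.0 / 19.62 = 42.8644 m
h_max = 42.8644 m / 1000.0 = 0.04286 km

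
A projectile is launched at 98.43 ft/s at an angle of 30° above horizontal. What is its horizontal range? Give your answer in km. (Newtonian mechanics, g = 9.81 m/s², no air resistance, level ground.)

v₀ = 98.43 ft/s × 0.3048 = 30.0015 m/s
R = v₀² × sin(2θ) / g = 30.0015² × sin(2 × 30°) / 9.81 = 900.09 × 0.866025 / 9.81 = 79.4598 m
R = 79.4598 m / 1000.0 = 0.07946 km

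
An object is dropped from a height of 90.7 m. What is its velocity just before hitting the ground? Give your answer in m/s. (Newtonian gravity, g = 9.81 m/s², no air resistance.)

v = √(2gh) = √(2 × 9.81 × 90.7) = 42.18 m/s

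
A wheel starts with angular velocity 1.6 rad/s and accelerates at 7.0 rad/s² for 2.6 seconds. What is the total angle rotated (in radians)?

θ = ω₀t + ½αt² = 1.6×2.6 + ½×7.0×2.6² = 27.82 rad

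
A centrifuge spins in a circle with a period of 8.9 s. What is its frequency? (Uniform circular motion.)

f = 1/T = 1/8.9 = 0.1124 Hz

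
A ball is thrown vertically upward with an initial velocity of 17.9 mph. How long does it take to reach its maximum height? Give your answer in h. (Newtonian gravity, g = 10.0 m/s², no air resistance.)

v₀ = 17.9 mph × 0.44704 = 8.00202 m/s
t_up = v₀ / g = 8.00202 / 10.0 = 0.800202 s
t_up = 0.800202 s / 3600.0 = 0.0002223 h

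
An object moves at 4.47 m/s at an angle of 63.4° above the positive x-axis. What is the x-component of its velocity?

vₓ = v cos(θ) = 4.47 × cos(63.4°) = 2.0 m/s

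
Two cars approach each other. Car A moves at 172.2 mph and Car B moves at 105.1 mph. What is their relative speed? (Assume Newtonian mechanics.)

v_rel = v_A + v_B = 172.2 + 105.1 = 277.3 mph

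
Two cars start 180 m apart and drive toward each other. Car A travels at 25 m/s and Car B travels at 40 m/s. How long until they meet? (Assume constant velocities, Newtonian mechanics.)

Combined speed: v_combined = 25 + 40 = 65 m/s
Time to meet: t = d/v_combined = 180/65 = 2.77 s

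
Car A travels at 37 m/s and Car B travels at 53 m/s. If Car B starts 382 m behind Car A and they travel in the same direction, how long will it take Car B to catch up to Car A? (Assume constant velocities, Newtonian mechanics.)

Relative speed: v_rel = 53 - 37 = 16 m/s
Time to catch: t = d₀/v_rel = 382/16 = 23.88 s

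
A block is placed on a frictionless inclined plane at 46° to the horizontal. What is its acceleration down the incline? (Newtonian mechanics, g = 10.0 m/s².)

a = g sin(θ) = 10.0 × sin(46°) = 10.0 × 0.7193 = 7.19 m/s²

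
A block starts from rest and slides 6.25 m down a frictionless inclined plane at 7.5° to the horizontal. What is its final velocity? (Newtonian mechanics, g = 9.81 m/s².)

a = g sin(θ) = 9.81 × sin(7.5°) = 1.2805 m/s²
v = √(2ad) = √(2 × 1.2805 × 6.25) = 4.0 m/s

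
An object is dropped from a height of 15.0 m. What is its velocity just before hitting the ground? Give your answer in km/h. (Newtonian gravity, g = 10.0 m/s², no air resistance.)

v = √(2gh) = √(2 × 10.0 × 15.0) = 17.3205 m/s
v = 17.3205 m/s / 0.2777777777777778 = 62.35 km/h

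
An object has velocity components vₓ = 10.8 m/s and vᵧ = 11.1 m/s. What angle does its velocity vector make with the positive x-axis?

θ = arctan(vᵧ/vₓ) = arctan(11.1/10.8) = 45.78°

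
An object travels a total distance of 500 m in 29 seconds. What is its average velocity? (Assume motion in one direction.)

v_avg = Δd / Δt = 500 / 29 = 17.24 m/s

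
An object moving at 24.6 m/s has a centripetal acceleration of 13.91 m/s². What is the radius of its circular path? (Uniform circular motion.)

r = v²/a_c = 24.6²/13.91 = 43.51 m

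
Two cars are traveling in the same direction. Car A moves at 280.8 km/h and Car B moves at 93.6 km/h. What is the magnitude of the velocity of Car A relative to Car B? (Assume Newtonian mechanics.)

v_rel = |v_A - v_B| = |280.8 - 93.6| = 187.2 km/h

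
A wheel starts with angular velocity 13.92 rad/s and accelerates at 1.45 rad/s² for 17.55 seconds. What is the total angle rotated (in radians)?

θ = ω₀t + ½αt² = 13.92×17.55 + ½×1.45×17.55² = 467.6 rad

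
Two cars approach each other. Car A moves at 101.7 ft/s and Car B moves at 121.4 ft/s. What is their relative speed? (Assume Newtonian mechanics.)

v_rel = v_A + v_B = 101.7 + 121.4 = 223.1 ft/s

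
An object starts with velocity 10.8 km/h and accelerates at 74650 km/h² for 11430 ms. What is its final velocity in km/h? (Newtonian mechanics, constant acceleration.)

v₀ = 10.8 km/h × 0.2777777777777778 = 3.0 m/s
a = 74650 km/h² × 7.716049382716049e-05 = 5.76003 m/s²
t = 11430 ms × 0.001 = 11.43 s
v = v₀ + a × t = 3.0 + 5.76003 × 11.43 = 68.8371 m/s
v = 68.8371 m/s / 0.2777777777777778 = 247.8 km/h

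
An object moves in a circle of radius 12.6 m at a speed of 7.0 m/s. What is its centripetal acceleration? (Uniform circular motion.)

a_c = v²/r = 7.0²/12.6 = 49.0/12.6 = 3.89 m/s²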